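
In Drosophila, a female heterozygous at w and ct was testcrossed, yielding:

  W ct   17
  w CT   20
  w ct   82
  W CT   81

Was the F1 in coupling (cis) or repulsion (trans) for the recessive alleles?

The two most frequent classes are W CT (81) and w ct (82); these are the parental (non-recombinant) types.
So the F1 carried W CT on one chromosome and w ct on the other — the recessive alleles are on the same chromosome (cis / coupling).

cis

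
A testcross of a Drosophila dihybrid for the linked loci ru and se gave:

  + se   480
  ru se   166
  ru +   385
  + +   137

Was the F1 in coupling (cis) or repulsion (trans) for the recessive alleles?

trans

The two most frequent classes are + se (480) and ru + (385); these are the parental (non-recombinant) types.
So the F1 carried + se on one chromosome and ru + on the other — the recessive alleles are on opposite chromosomes (trans / repulsion).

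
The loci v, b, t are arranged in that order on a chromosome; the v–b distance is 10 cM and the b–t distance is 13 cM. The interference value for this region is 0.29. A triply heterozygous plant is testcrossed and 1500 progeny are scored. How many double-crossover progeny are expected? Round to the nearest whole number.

Map distances give recombination frequencies of 0.100 and 0.130 for the two intervals.
With interference 0.29 (so coincidence = 0.71), expected double-crossover frequency = 0.100 × 0.130 × 0.71 = 0.00923.
Expected number = 0.00923 × 1500 = 13.85 ≈ 14.

14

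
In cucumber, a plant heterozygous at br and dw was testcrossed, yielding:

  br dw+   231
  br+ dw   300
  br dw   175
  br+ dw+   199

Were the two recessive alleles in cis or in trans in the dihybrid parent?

trans

The two most frequent classes are br+ dw (300) and br dw+ (231); these are the parental (non-recombinant) types.
So the F1 carried br+ dw on one chromosome and br dw+ on the other — the recessive alleles are on opposite chromosomes (trans / repulsion).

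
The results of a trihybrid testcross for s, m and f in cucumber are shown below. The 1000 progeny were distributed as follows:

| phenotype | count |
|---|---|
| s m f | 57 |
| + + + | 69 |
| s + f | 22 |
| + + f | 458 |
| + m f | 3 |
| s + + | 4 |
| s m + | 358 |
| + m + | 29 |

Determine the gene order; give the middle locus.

m

The two most frequent reciprocal classes, s m + and + + f, are the parental types, so the F1 was s m + / + + f.
The two rarest classes, s + + and + m f, are the double crossovers. Comparing them with the parentals, only the m allele has switched, so m is the middle locus and the order is s – m – f.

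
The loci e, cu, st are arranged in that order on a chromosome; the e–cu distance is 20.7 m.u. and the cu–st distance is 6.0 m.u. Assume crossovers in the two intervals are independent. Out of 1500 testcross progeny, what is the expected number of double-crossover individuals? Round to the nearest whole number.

Map distances give recombination frequencies of 0.207 and 0.060 for the two intervals.
With no interference, expected double-crossover frequency = 0.207 × 0.060 = 0.01242.
Expected number = 0.01242 × 1500 = 18.63 ≈ 19.

19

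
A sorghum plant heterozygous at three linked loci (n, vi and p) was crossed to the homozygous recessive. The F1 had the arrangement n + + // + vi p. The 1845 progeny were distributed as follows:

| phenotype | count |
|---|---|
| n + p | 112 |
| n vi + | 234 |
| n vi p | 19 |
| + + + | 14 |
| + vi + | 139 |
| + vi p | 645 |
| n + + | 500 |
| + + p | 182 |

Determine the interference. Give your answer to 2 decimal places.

The two rarest classes, + + + and n vi p, are the double crossovers. Comparing them with the parentals, only the n allele has switched, so n is the middle locus and the order is p – n – vi.
p–n: (251 + 33)/1845 = 0.1539; n–vi: (416 + 33)/1845 = 0.2434.
Expected DCO frequency = 0.1539 × 0.2434 ≈ 0.03746; observed = 33/1845 ≈ 0.01789.
Coefficient of coincidence = 0.01789/0.03746 ≈ 0.48; interference = 1 − 0.48 = 0.52.

0.52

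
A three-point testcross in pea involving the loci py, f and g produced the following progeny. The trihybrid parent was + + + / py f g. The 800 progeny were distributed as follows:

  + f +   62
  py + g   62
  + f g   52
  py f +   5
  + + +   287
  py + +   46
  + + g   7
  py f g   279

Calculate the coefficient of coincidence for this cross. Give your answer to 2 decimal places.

0.64

The two rarest classes, + + g and py f +, are the double crossovers. Comparing them with the parentals, only the g allele has switched, so g is the middle locus and the order is f – g – py.
f–g: (124 + 12)/800 = 0.1700; g–py: (98 + 12)/800 = 0.1375.
Expected DCO frequency = 0.1700 × 0.1375 ≈ 0.02338; observed = 12/800 ≈ 0.01500.
Coefficient of coincidence = 0.01500/0.02338 ≈ 0.64.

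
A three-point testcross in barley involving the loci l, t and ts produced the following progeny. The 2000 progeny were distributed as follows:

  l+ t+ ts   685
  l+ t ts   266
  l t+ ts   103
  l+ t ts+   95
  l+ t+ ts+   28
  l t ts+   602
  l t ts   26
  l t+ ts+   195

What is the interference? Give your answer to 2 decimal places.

The two most frequent reciprocal classes, l t ts+ and l+ t+ ts, are the parental types, so the F1 was l t ts+ / l+ t+ ts.
The two rarest classes, l t ts and l+ t+ ts+, are the double crossovers. Comparing them with the parentals, only the ts allele has switched, so ts is the middle locus and the order is t – ts – l.
t–ts: (461 + 54)/2000 = 0.2575; ts–l: (198 + 54)/2000 = 0.1260.
Expected DCO frequency = 0.2575 × 0.1260 ≈ 0.03245; observed = 54/2000 ≈ 0.02700.
Coefficient of coincidence = 0.02700/0.03245 ≈ 0.83; interference = 1 − 0.83 = 0.17.

0.17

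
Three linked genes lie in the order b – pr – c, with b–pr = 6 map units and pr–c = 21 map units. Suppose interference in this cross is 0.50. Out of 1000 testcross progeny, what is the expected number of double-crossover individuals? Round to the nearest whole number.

6

Map distances give recombination frequencies of 0.060 and 0.210 for the two intervals.
With interference 0.50 (so coincidence = 0.50), expected double-crossover frequency = 0.060 × 0.210 × 0.50 = 0.00630.
Expected number = 0.00630 × 1000 = 6.30 ≈ 6.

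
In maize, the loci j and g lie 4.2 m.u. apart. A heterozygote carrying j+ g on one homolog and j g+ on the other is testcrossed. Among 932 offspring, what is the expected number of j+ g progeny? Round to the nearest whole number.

446

A map distance of 4.2 m.u. corresponds to a recombination frequency of 0.042.
The F1 is j+ g / j g+, so j+ g is a parental gamete class with expected frequency (1 − r)/2 = 0.958/2 = 0.4790.
Expected number = 0.4790 × 932 = 446.43 ≈ 446.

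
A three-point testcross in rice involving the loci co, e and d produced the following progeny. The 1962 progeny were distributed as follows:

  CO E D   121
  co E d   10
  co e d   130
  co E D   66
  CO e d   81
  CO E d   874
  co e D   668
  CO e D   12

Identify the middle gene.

co

The two most frequent reciprocal classes, CO E d and co e D, are the parental types, so the F1 was CO E d / co e D.
The two rarest classes, co E d and CO e D, are the double crossovers. Comparing them with the parentals, only the co allele has switched, so co is the middle locus and the order is e – co – d.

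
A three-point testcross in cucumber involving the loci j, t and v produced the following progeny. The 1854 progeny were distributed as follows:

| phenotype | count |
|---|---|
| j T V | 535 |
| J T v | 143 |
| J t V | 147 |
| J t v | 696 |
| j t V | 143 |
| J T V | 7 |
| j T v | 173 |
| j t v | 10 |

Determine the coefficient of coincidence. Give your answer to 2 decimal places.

The two most frequent reciprocal classes, J t v and j T V, are the parental types, so the F1 was J t v / j T V.
The two rarest classes, j t v and J T V, are the double crossovers. Comparing them with the parentals, only the j allele has switched, so j is the middle locus and the order is v – j – t.
v–j: (320 + 17)/1854 = 0.1818; j–t: (286 + 17)/1854 = 0.1634.
Expected DCO frequency = 0.1818 × 0.1634 ≈ 0.02971; observed = 17/1854 ≈ 0.00917.
Coefficient of coincidence = 0.00917/0.02971 ≈ 0.31.

0.31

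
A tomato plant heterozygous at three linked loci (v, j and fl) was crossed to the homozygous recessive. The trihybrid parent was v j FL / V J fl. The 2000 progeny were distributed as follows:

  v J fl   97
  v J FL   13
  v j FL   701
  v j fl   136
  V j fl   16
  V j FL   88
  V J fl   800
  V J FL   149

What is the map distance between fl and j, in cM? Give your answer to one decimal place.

15.7 cM

The two rarest classes, v J FL and V j fl, are the double crossovers. Comparing them with the parentals, only the j allele has switched, so j is the middle locus and the order is v – j – fl.
Crossovers in the j–fl interval produce the single-crossover classes v j fl and V J FL (136 + 149 = 285) plus the double crossovers (29).
RF(j–fl) = (285 + 29) / 2000 = 314/2000 = 0.1570 → 15.7 cM.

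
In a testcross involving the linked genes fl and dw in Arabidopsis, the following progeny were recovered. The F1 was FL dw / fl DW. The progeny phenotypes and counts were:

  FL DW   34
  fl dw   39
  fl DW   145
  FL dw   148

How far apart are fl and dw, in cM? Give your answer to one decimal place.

The recombinant classes are FL DW and fl dw: 34 + 39 = 73.
Recombination frequency = 73/366 = 0.1995 ≈ 19.9%, i.e. 19.9 cM.

19.9 cM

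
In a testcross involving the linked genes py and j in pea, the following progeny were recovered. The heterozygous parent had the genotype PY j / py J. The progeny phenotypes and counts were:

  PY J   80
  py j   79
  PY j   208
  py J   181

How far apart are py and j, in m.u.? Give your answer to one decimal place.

The recombinant classes are PY J and py j: 80 + 79 = 159.
Recombination frequency = 159/548 = 0.2901 ≈ 29.0%, i.e. 29.0 m.u.

29.0 m.u.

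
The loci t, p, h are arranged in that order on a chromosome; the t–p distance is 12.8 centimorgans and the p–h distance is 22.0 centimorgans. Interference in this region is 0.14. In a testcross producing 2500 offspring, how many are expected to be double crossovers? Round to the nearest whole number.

61

Map distances give recombination frequencies of 0.128 and 0.220 for the two intervals.
With interference 0.14 (so coincidence = 0.86), expected double-crossover frequency = 0.128 × 0.220 × 0.86 = 0.02422.
Expected number = 0.02422 × 2500 = 60.54 ≈ 61.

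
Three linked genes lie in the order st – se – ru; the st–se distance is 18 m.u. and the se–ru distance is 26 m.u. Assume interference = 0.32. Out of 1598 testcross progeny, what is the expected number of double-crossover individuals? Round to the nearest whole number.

Map distances give recombination frequencies of 0.180 and 0.260 for the two intervals.
With interference 0.32 (so coincidence = 0.68), expected double-crossover frequency = 0.180 × 0.260 × 0.68 = 0.03182.
Expected number = 0.03182 × 1598 = 50.85 ≈ 51.

51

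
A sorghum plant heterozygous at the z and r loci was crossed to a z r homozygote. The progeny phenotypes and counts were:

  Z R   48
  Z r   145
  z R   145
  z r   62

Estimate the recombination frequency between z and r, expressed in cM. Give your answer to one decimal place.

The two most frequent classes, Z r (145) and z R (145), are the parental types, so the F1 was Z r / z R.
The recombinant classes are Z R and z r: 48 + 62 = 110.
Recombination frequency = 110/400 = 0.2750 ≈ 27.5%, i.e. 27.5 cM.

27.5 cM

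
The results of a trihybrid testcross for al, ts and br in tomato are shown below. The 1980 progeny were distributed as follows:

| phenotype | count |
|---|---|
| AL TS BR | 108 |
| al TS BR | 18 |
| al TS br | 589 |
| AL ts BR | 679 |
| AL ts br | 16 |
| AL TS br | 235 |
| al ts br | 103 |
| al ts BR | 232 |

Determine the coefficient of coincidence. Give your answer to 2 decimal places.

The two most frequent reciprocal classes, AL ts BR and al TS br, are the parental types, so the F1 was AL ts BR / al TS br.
The two rarest classes, AL ts br and al TS BR, are the double crossovers. Comparing them with the parentals, only the br allele has switched, so br is the middle locus and the order is al – br – ts.
al–br: (467 + 34)/1980 = 0.2530; br–ts: (211 + 34)/1980 = 0.1237.
Expected DCO frequency = 0.2530 × 0.1237 ≈ 0.03130; observed = 34/1980 ≈ 0.01717.
Coefficient of coincidence = 0.01717/0.03130 ≈ 0.55.

0.55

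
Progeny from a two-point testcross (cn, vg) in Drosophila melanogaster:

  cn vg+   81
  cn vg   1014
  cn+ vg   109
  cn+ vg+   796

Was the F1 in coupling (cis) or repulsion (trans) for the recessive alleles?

cis

The two most frequent classes are cn+ vg+ (796) and cn vg (1014); these are the parental (non-recombinant) types.
So the F1 carried cn+ vg+ on one chromosome and cn vg on the other — the recessive alleles are on the same chromosome (cis / coupling).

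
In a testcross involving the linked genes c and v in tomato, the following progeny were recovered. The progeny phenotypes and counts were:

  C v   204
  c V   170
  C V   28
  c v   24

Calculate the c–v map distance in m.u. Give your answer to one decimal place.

12.2 m.u.

The two most frequent classes, C v (204) and c V (170), are the parental types, so the F1 was C v / c V.
The recombinant classes are C V and c v: 28 + 24 = 52.
Recombination frequency = 52/426 = 0.1221 ≈ 12.2%, i.e. 12.2 m.u.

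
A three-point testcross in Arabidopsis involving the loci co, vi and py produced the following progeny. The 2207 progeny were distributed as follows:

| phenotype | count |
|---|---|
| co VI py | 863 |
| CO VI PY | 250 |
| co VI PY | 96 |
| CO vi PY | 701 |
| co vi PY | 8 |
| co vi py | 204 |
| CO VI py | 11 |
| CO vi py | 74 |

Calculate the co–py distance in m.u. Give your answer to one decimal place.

The two most frequent reciprocal classes, co VI py and CO vi PY, are the parental types, so the F1 was co VI py / CO vi PY.
The two rarest classes, CO VI py and co vi PY, are the double crossovers. Comparing them with the parentals, only the co allele has switched, so co is the middle locus and the order is py – co – vi.
Crossovers in the py–co interval produce the single-crossover classes co VI PY and CO vi py (96 + 74 = 170) plus the double crossovers (19).
RF(py–co) = (170 + 19) / 2207 = 189/2207 = 0.0856 → 8.6 m.u.

8.6 m.u.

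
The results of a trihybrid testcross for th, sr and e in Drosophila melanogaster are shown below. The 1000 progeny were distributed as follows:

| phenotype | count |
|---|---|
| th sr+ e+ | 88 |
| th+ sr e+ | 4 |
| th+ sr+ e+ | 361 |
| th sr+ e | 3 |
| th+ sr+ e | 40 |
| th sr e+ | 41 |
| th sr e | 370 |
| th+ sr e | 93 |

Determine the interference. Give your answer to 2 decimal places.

The two most frequent reciprocal classes, th sr e and th+ sr+ e+, are the parental types, so the F1 was th sr e / th+ sr+ e+.
The two rarest classes, th sr+ e and th+ sr e+, are the double crossovers. Comparing them with the parentals, only the sr allele has switched, so sr is the middle locus and the order is e – sr – th.
e–sr: (81 + 7)/1000 = 0.0880; sr–th: (181 + 7)/1000 = 0.1880.
Expected DCO frequency = 0.0880 × 0.1880 ≈ 0.01654; observed = 7/1000 ≈ 0.00700.
Coefficient of coincidence = 0.00700/0.01654 ≈ 0.42; interference = 1 − 0.42 = 0.58.

0.58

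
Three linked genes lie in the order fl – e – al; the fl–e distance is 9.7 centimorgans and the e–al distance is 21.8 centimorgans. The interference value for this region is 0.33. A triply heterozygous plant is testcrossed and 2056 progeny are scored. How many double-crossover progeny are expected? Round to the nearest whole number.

Map distances give recombination frequencies of 0.097 and 0.218 for the two intervals.
With interference 0.33 (so coincidence = 0.67), expected double-crossover frequency = 0.097 × 0.218 × 0.67 = 0.01417.
Expected number = 0.01417 × 2056 = 29.13 ≈ 29.

29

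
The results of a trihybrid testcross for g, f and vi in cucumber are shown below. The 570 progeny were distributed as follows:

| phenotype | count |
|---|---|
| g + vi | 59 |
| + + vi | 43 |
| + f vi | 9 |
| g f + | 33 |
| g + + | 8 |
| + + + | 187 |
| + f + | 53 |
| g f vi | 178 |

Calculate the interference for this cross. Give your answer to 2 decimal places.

0.19

The two most frequent reciprocal classes, + + + and g f vi, are the parental types, so the F1 was + + + / g f vi.
The two rarest classes, g + + and + f vi, are the double crossovers. Comparing them with the parentals, only the g allele has switched, so g is the middle locus and the order is f – g – vi.
f–g: (112 + 17)/570 = 0.2263; g–vi: (76 + 17)/570 = 0.1632.
Expected DCO frequency = 0.2263 × 0.1632 ≈ 0.03693; observed = 17/570 ≈ 0.02982.
Coefficient of coincidence = 0.02982/0.03693 ≈ 0.81; interference = 1 − 0.81 = 0.19.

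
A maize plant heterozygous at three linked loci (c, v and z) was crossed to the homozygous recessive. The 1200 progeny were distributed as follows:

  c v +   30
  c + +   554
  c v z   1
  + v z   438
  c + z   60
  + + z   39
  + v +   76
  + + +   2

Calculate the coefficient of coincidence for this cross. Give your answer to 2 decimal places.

0.36

The two most frequent reciprocal classes, + v z and c + +, are the parental types, so the F1 was + v z / c + +.
The two rarest classes, c v z and + + +, are the double crossovers. Comparing them with the parentals, only the c allele has switched, so c is the middle locus and the order is z – c – v.
z–c: (136 + 3)/1200 = 0.1158; c–v: (69 + 3)/1200 = 0.0600.
Expected DCO frequency = 0.1158 × 0.0600 ≈ 0.00695; observed = 3/1200 ≈ 0.00250.
Coefficient of coincidence = 0.00250/0.00695 ≈ 0.36.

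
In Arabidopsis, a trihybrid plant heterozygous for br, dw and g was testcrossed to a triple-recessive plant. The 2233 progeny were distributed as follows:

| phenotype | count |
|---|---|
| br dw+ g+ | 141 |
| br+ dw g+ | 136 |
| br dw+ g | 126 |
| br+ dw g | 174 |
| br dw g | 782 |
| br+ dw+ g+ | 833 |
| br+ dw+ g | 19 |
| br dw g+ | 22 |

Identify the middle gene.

g

The two most frequent reciprocal classes, br+ dw+ g+ and br dw g, are the parental types, so the F1 was br+ dw+ g+ / br dw g.
The two rarest classes, br+ dw+ g and br dw g+, are the double crossovers. Comparing them with the parentals, only the g allele has switched, so g is the middle locus and the order is dw – g – br.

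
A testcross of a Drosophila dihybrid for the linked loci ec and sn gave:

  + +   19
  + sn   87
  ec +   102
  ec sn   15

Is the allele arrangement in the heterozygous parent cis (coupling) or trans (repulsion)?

trans

The two most frequent classes are + sn (87) and ec + (102); these are the parental (non-recombinant) types.
So the F1 carried + sn on one chromosome and ec + on the other — the recessive alleles are on opposite chromosomes (trans / repulsion).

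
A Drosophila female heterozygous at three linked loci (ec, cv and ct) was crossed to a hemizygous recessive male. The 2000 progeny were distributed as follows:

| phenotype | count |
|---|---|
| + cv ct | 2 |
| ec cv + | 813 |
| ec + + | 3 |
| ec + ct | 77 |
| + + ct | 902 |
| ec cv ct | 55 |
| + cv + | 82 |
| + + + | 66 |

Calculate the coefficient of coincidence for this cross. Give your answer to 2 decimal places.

The two most frequent reciprocal classes, + + ct and ec cv +, are the parental types, so the F1 was + + ct / ec cv +.
The two rarest classes, + cv ct and ec + +, are the double crossovers. Comparing them with the parentals, only the cv allele has switched, so cv is the middle locus and the order is ec – cv – ct.
ec–cv: (159 + 5)/2000 = 0.0820; cv–ct: (121 + 5)/2000 = 0.0630.
Expected DCO frequency = 0.0820 × 0.0630 ≈ 0.00517; observed = 5/2000 ≈ 0.00250.
Coefficient of coincidence = 0.00250/0.00517 ≈ 0.48.

0.48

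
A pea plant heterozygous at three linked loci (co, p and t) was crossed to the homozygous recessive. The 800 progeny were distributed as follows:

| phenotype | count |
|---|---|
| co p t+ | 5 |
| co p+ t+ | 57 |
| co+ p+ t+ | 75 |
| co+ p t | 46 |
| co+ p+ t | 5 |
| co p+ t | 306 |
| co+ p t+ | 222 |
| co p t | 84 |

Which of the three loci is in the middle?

co

The two most frequent reciprocal classes, co+ p t+ and co p+ t, are the parental types, so the F1 was co+ p t+ / co p+ t.
The two rarest classes, co p t+ and co+ p+ t, are the double crossovers. Comparing them with the parentals, only the co allele has switched, so co is the middle locus and the order is t – co – p.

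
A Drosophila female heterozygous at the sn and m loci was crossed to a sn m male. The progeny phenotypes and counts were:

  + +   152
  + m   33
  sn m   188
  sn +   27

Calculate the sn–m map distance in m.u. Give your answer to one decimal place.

15.0 m.u.

The two most frequent classes, + + (152) and sn m (188), are the parental types, so the F1 was + + / sn m.
The recombinant classes are + m and sn +: 33 + 27 = 60.
Recombination frequency = 60/400 = 0.1500 ≈ 15.0%, i.e. 15.0 m.u.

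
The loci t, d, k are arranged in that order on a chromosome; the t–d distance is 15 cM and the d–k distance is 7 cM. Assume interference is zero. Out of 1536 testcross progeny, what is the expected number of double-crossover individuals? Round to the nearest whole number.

16

Map distances give recombination frequencies of 0.150 and 0.070 for the two intervals.
With no interference, expected double-crossover frequency = 0.150 × 0.070 = 0.01050.
Expected number = 0.01050 × 1536 = 16.13 ≈ 16.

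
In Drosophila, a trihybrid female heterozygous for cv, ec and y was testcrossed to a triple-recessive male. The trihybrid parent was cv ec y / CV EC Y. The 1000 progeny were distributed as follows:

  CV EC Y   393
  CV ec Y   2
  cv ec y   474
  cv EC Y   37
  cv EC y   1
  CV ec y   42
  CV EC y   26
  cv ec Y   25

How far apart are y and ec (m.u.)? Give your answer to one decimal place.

The two rarest classes, cv EC y and CV ec Y, are the double crossovers. Comparing them with the parentals, only the ec allele has switched, so ec is the middle locus and the order is cv – ec – y.
Crossovers in the ec–y interval produce the single-crossover classes cv ec Y and CV EC y (25 + 26 = 51) plus the double crossovers (3).
RF(ec–y) = (51 + 3) / 1000 = 54/1000 = 0.0540 → 5.4 m.u.

5.4 m.u.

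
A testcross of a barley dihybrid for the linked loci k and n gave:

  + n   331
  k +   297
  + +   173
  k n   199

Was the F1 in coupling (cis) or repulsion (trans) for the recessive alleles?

The two most frequent classes are + n (331) and k + (297); these are the parental (non-recombinant) types.
So the F1 carried + n on one chromosome and k + on the other — the recessive alleles are on opposite chromosomes (trans / repulsion).

trans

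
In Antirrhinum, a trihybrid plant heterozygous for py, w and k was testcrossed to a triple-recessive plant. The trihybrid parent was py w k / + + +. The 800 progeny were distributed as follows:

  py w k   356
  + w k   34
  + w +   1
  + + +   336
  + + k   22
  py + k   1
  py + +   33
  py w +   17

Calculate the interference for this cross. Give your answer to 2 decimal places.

The two rarest classes, py + k and + w +, are the double crossovers. Comparing them with the parentals, only the w allele has switched, so w is the middle locus and the order is k – w – py.
k–w: (39 + 2)/800 = 0.0512; w–py: (67 + 2)/800 = 0.0862.
Expected DCO frequency = 0.0512 × 0.0862 ≈ 0.00441; observed = 2/800 ≈ 0.00250.
Coefficient of coincidence = 0.00250/0.00441 ≈ 0.57; interference = 1 − 0.57 = 0.43.

0.43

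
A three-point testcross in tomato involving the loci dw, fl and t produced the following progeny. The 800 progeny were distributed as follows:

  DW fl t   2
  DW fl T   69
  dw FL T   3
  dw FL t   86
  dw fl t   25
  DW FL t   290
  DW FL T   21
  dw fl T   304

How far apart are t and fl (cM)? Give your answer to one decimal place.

The two most frequent reciprocal classes, dw fl T and DW FL t, are the parental types, so the F1 was dw fl T / DW FL t.
The two rarest classes, dw FL T and DW fl t, are the double crossovers. Comparing them with the parentals, only the fl allele has switched, so fl is the middle locus and the order is dw – fl – t.
Crossovers in the fl–t interval produce the single-crossover classes dw fl t and DW FL T (25 + 21 = 46) plus the double crossovers (5).
RF(fl–t) = (46 + 5) / 800 = 51/800 = 0.0638 → 6.4 cM.

6.4 cM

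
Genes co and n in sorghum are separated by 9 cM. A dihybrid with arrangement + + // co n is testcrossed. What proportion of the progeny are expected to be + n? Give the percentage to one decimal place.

4.5%

A map distance of 9 cM corresponds to a recombination frequency of 0.090.
The F1 is + + / co n, so + n is a recombinant gamete class with expected frequency r/2 = 0.090/2 = 0.0450.
That is 0.0450 = 4.5% of the progeny.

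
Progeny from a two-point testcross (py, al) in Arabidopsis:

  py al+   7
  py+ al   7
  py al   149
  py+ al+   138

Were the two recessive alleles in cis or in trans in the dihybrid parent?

The two most frequent classes are py+ al+ (138) and py al (149); these are the parental (non-recombinant) types.
So the F1 carried py+ al+ on one chromosome and py al on the other — the recessive alleles are on the same chromosome (cis / coupling).

cis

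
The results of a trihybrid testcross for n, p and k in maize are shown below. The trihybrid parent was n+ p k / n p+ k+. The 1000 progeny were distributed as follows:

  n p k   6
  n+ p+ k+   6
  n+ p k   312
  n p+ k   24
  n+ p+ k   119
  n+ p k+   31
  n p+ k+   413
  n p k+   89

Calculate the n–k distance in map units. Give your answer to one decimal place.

6.7 map units

The two rarest classes, n p k and n+ p+ k+, are the double crossovers. Comparing them with the parentals, only the n allele has switched, so n is the middle locus and the order is k – n – p.
Crossovers in the k–n interval produce the single-crossover classes n+ p k+ and n p+ k (31 + 24 = 55) plus the double crossovers (12).
RF(k–n) = (55 + 12) / 1000 = 67/1000 = 0.0670 → 6.7 map units.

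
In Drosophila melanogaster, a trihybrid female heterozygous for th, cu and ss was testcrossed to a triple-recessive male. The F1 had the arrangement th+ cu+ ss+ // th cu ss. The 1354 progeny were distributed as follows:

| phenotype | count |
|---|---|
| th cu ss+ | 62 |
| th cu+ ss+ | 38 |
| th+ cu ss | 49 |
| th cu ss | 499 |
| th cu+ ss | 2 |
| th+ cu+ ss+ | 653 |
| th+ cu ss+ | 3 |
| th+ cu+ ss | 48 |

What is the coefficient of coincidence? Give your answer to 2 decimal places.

0.64

The two rarest classes, th+ cu ss+ and th cu+ ss, are the double crossovers. Comparing them with the parentals, only the cu allele has switched, so cu is the middle locus and the order is ss – cu – th.
ss–cu: (110 + 5)/1354 = 0.0849; cu–th: (87 + 5)/1354 = 0.0679.
Expected DCO frequency = 0.0849 × 0.0679 ≈ 0.00576; observed = 5/1354 ≈ 0.00369.
Coefficient of coincidence = 0.00369/0.00576 ≈ 0.64.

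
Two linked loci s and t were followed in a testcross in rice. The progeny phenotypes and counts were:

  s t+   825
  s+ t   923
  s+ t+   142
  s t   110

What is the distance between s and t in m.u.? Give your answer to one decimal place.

12.6 m.u.

The two most frequent classes, s+ t (923) and s t+ (825), are the parental types, so the F1 was s+ t / s t+.
The recombinant classes are s+ t+ and s t: 142 + 110 = 252.
Recombination frequency = 252/2000 = 0.1260 ≈ 12.6%, i.e. 12.6 m.u.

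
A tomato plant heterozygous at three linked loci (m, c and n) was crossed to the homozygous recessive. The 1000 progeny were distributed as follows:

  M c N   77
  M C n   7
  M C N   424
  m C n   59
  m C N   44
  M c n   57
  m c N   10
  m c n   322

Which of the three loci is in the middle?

n

The two most frequent reciprocal classes, m c n and M C N, are the parental types, so the F1 was m c n / M C N.
The two rarest classes, m c N and M C n, are the double crossovers. Comparing them with the parentals, only the n allele has switched, so n is the middle locus and the order is m – n – c.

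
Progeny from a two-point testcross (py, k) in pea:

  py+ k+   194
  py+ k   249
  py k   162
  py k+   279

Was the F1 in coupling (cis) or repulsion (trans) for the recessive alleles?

trans

The two most frequent classes are py+ k (249) and py k+ (279); these are the parental (non-recombinant) types.
So the F1 carried py+ k on one chromosome and py k+ on the other — the recessive alleles are on opposite chromosomes (trans / repulsion).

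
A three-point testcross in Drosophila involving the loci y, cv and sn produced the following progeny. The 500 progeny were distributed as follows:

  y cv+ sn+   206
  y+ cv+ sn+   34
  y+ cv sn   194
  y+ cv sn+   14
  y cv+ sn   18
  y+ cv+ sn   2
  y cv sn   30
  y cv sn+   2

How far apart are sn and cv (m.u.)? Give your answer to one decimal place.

The two most frequent reciprocal classes, y+ cv sn and y cv+ sn+, are the parental types, so the F1 was y+ cv sn / y cv+ sn+.
The two rarest classes, y+ cv+ sn and y cv sn+, are the double crossovers. Comparing them with the parentals, only the cv allele has switched, so cv is the middle locus and the order is y – cv – sn.
Crossovers in the cv–sn interval produce the single-crossover classes y+ cv sn+ and y cv+ sn (14 + 18 = 32) plus the double crossovers (4).
RF(cv–sn) = (32 + 4) / 500 = 36/500 = 0.0720 → 7.2 m.u.

7.2 m.u.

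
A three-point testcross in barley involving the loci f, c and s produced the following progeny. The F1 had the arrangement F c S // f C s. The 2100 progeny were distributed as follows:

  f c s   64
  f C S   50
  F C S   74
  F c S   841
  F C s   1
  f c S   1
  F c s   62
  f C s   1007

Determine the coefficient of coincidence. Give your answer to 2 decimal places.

0.26

The two rarest classes, f c S and F C s, are the double crossovers. Comparing them with the parentals, only the f allele has switched, so f is the middle locus and the order is s – f – c.
s–f: (112 + 2)/2100 = 0.0543; f–c: (138 + 2)/2100 = 0.0667.
Expected DCO frequency = 0.0543 × 0.0667 ≈ 0.00362; observed = 2/2100 ≈ 0.00095.
Coefficient of coincidence = 0.00095/0.00362 ≈ 0.26.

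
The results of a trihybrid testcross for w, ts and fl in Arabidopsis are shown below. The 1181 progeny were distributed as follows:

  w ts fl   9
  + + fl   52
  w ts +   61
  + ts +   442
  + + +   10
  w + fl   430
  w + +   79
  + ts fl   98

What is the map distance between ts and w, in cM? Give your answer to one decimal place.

11.2 cM

The two most frequent reciprocal classes, + ts + and w + fl, are the parental types, so the F1 was + ts + / w + fl.
The two rarest classes, + + + and w ts fl, are the double crossovers. Comparing them with the parentals, only the ts allele has switched, so ts is the middle locus and the order is fl – ts – w.
Crossovers in the ts–w interval produce the single-crossover classes w ts + and + + fl (61 + 52 = 113) plus the double crossovers (19).
RF(ts–w) = (113 + 19) / 1181 = 132/1181 = 0.1118 → 11.2 cM.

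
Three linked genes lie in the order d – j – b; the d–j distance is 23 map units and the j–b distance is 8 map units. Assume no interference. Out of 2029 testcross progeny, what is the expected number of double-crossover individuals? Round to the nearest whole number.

37

Map distances give recombination frequencies of 0.230 and 0.080 for the two intervals.
With no interference, expected double-crossover frequency = 0.230 × 0.080 = 0.01840.
Expected number = 0.01840 × 2029 = 37.33 ≈ 37.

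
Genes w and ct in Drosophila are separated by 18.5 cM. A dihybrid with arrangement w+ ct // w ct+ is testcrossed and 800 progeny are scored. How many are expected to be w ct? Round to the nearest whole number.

A map distance of 18.5 cM corresponds to a recombination frequency of 0.185.
The F1 is w+ ct / w ct+, so w ct is a recombinant gamete class with expected frequency r/2 = 0.185/2 = 0.0925.
Expected number = 0.0925 × 800 = 74.00 ≈ 74.

74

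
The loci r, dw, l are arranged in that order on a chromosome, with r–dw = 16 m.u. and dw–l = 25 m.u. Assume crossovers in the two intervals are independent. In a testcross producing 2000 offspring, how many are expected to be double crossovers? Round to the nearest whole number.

Map distances give recombination frequencies of 0.160 and 0.250 for the two intervals.
With no interference, expected double-crossover frequency = 0.160 × 0.250 = 0.04000.
Expected number = 0.04000 × 2000 = 80.00 ≈ 80.

80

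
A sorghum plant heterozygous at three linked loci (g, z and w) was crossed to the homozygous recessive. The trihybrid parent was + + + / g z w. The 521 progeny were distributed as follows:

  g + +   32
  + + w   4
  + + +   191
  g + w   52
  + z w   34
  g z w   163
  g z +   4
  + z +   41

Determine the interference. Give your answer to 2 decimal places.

0.44

The two rarest classes, + + w and g z +, are the double crossovers. Comparing them with the parentals, only the w allele has switched, so w is the middle locus and the order is g – w – z.
g–w: (66 + 8)/521 = 0.1420; w–z: (93 + 8)/521 = 0.1939.
Expected DCO frequency = 0.1420 × 0.1939 ≈ 0.02753; observed = 8/521 ≈ 0.01536.
Coefficient of coincidence = 0.01536/0.02753 ≈ 0.56; interference = 1 − 0.56 = 0.44.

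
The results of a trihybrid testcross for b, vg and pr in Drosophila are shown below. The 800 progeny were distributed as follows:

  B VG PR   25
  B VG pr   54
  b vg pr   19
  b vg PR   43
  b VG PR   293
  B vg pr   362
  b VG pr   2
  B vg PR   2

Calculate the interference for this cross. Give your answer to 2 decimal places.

0.34

The two most frequent reciprocal classes, B vg pr and b VG PR, are the parental types, so the F1 was B vg pr / b VG PR.
The two rarest classes, B vg PR and b VG pr, are the double crossovers. Comparing them with the parentals, only the pr allele has switched, so pr is the middle locus and the order is vg – pr – b.
vg–pr: (97 + 4)/800 = 0.1263; pr–b: (44 + 4)/800 = 0.0600.
Expected DCO frequency = 0.1263 × 0.0600 ≈ 0.00758; observed = 4/800 ≈ 0.00500.
Coefficient of coincidence = 0.00500/0.00758 ≈ 0.66; interference = 1 − 0.66 = 0.34.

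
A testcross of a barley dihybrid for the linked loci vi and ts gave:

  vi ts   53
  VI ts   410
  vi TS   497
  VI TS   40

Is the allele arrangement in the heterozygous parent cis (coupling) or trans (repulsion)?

trans

The two most frequent classes are VI ts (410) and vi TS (497); these are the parental (non-recombinant) types.
So the F1 carried VI ts on one chromosome and vi TS on the other — the recessive alleles are on opposite chromosomes (trans / repulsion).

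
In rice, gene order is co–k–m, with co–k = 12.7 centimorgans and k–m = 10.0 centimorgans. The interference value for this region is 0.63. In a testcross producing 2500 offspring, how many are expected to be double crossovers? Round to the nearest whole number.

Map distances give recombination frequencies of 0.127 and 0.100 for the two intervals.
With interference 0.63 (so coincidence = 0.37), expected double-crossover frequency = 0.127 × 0.100 × 0.37 = 0.00470.
Expected number = 0.00470 × 2500 = 11.75 ≈ 12.

12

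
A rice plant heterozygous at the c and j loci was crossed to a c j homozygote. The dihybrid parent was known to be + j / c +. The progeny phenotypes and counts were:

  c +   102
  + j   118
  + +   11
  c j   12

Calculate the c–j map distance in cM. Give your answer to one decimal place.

9.5 cM

The recombinant classes are + + and c j: 11 + 12 = 23.
Recombination frequency = 23/243 = 0.0947 ≈ 9.5%, i.e. 9.5 cM.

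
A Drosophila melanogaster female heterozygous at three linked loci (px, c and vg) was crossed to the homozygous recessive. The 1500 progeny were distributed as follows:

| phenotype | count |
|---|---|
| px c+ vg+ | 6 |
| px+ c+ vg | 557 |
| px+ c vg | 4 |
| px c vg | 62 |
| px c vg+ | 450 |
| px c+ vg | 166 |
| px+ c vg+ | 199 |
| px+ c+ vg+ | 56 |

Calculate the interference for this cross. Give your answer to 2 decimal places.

0.69

The two most frequent reciprocal classes, px+ c+ vg and px c vg+, are the parental types, so the F1 was px+ c+ vg / px c vg+.
The two rarest classes, px+ c vg and px c+ vg+, are the double crossovers. Comparing them with the parentals, only the c allele has switched, so c is the middle locus and the order is px – c – vg.
px–c: (365 + 10)/1500 = 0.2500; c–vg: (118 + 10)/1500 = 0.0853.
Expected DCO frequency = 0.2500 × 0.0853 ≈ 0.02133; observed = 10/1500 ≈ 0.00667.
Coefficient of coincidence = 0.00667/0.02133 ≈ 0.31; interference = 1 − 0.31 = 0.69.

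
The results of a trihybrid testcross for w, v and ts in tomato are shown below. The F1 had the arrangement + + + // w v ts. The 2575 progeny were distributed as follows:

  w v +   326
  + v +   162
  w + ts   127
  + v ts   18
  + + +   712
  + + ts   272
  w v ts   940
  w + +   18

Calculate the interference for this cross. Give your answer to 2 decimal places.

0.55

The two rarest classes, w + + and + v ts, are the double crossovers. Comparing them with the parentals, only the w allele has switched, so w is the middle locus and the order is v – w – ts.
v–w: (289 + 36)/2575 = 0.1262; w–ts: (598 + 36)/2575 = 0.2462.
Expected DCO frequency = 0.1262 × 0.2462 ≈ 0.03107; observed = 36/2575 ≈ 0.01398.
Coefficient of coincidence = 0.01398/0.03107 ≈ 0.45; interference = 1 − 0.45 = 0.55.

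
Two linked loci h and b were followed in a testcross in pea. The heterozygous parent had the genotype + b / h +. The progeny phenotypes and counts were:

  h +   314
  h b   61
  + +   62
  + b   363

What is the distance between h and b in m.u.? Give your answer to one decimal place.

15.4 m.u.

The recombinant classes are + + and h b: 62 + 61 = 123.
Recombination frequency = 123/800 = 0.1537 ≈ 15.4%, i.e. 15.4 m.u.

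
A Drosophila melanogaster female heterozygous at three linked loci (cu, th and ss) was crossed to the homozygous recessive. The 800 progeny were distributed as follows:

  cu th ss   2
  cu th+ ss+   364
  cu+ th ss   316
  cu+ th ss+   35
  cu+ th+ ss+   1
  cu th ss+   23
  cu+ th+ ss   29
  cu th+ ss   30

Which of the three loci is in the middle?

cu

The two most frequent reciprocal classes, cu th+ ss+ and cu+ th ss, are the parental types, so the F1 was cu th+ ss+ / cu+ th ss.
The two rarest classes, cu+ th+ ss+ and cu th ss, are the double crossovers. Comparing them with the parentals, only the cu allele has switched, so cu is the middle locus and the order is th – cu – ss.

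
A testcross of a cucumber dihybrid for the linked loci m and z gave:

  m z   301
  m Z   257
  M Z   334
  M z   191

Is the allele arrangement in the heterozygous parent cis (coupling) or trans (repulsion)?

cis

The two most frequent classes are M Z (334) and m z (301); these are the parental (non-recombinant) types.
So the F1 carried M Z on one chromosome and m z on the other — the recessive alleles are on the same chromosome (cis / coupling).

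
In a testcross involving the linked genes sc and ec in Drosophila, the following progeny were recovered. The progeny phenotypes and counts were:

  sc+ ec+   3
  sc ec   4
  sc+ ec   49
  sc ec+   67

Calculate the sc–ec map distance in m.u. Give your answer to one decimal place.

The two most frequent classes, sc+ ec (49) and sc ec+ (67), are the parental types, so the F1 was sc+ ec / sc ec+.
The recombinant classes are sc+ ec+ and sc ec: 3 + 4 = 7.
Recombination frequency = 7/123 = 0.0569 ≈ 5.7%, i.e. 5.7 m.u.

5.7 m.u.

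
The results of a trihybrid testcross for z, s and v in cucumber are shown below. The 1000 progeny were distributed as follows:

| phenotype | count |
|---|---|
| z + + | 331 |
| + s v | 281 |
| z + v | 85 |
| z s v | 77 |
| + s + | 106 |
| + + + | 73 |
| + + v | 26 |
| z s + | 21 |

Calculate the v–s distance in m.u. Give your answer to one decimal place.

The two most frequent reciprocal classes, + s v and z + +, are the parental types, so the F1 was + s v / z + +.
The two rarest classes, + + v and z s +, are the double crossovers. Comparing them with the parentals, only the s allele has switched, so s is the middle locus and the order is v – s – z.
Crossovers in the v–s interval produce the single-crossover classes + s + and z + v (106 + 85 = 191) plus the double crossovers (47).
RF(v–s) = (191 + 47) / 1000 = 238/1000 = 0.2380 → 23.8 m.u.

23.8 m.u.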